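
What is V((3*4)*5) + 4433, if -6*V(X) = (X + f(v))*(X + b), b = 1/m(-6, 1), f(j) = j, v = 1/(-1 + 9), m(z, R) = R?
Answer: 183443/48 ≈ 3821.7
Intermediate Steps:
v = ⅛ (v = 1/8 = ⅛ ≈ 0.12500)
b = 1 (b = 1/1 = 1)
V(X) = -(1 + X)*(⅛ + X)/6 (V(X) = -(X + ⅛)*(X + 1)/6 = -(⅛ + X)*(1 + X)/6 = -(1 + X)*(⅛ + X)/6)
V((3*4)*5) + 4433 = (-1/48 - 3*3*4*5/16 - ((3*4)*5)²/6) + 4433 = (-1/48 - 9*5/4 - (12*5)²/6) + 4433 = (-1/48 - 3/16*60 - ⅙*60²) + 4433 = (-1/48 - 45/4 - ⅙*3600) + 4433 = (-1/48 - 45/4 - 600) + 4433 = -29341/48 + 4433 = 183443/48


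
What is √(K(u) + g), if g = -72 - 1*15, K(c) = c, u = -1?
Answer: 2*I*√22 ≈ 9.3808*I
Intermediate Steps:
g = -87 (g = -72 - 15 = -87)
√(K(u) + g) = √(-1 - 87) = √(-88) = 2*I*√22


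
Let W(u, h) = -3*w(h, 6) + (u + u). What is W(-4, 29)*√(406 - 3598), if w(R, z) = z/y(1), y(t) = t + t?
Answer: -34*I*√798 ≈ -960.46*I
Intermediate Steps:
y(t) = 2*t
w(R, z) = z/2 (w(R, z) = z/((2*1)) = z/2)
W(u, h) = -9 + 2*u (W(u, h) = -3*6/2 + (u + u) = -3*3 + 2*u = -9 + 2*u)
W(-4, 29)*√(406 - 3598) = (-9 + 2*(-4))*√(406 - 3598) = (-9 - 8)*√(-3192) = -34*I*√798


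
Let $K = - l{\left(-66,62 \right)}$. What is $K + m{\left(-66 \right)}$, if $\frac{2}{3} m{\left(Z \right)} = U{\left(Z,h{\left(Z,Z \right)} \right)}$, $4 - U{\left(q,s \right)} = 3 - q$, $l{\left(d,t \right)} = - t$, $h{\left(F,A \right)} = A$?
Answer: $- \frac{71}{2} \approx -35.5$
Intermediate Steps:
$U{\left(q,s \right)} = 1 + q$ ($U{\left(q,s \right)} = 4 - \left(3 - q\right) = 4 + \left(-3 + q\right) = 1 + q$)
$m{\left(Z \right)} = \frac{3}{2} + \frac{3 Z}{2}$ ($m{\left(Z \right)} = \frac{3 \left(1 + Z\right)}{2} = \frac{3}{2} + \frac{3 Z}{2}$)
$K = 62$ ($K = - \left(-1\right) 62 = \left(-1\right) \left(-62\right) = 62$)
$K + m{\left(-66 \right)} = 62 + \left(\frac{3}{2} + \frac{3}{2} \left(-66\right)\right) = 62 + \left(\frac{3}{2} - 99\right) = 62 - \frac{195}{2} = - \frac{71}{2}$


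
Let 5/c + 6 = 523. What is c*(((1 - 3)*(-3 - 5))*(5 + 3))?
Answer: 640/517 ≈ 1.2379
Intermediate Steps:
c = 5/517 (c = 5/(-6 + 523) = 5/517 ≈ 0.0096712)
c*(((1 - 3)*(-3 - 5))*(5 + 3)) = 5*(((1 - 3)*(-3 - 5))*(5 + 3))/517 = 5*(-2*(-8)*8)/517 = 5*(16*8)/517 = (5/517)*128 = 640/517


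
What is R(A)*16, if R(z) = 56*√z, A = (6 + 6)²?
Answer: 10752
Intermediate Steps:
A = 144 (A = 12² = 144)
R(A)*16 = (56*√144)*16 = (56*12)*16 = 672*16 = 10752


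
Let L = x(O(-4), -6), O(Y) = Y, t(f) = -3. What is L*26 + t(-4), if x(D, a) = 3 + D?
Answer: -29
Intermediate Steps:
L = -1 (L = 3 - 4 = -1)
L*26 + t(-4) = -1*26 - 3 = -26 - 3 = -29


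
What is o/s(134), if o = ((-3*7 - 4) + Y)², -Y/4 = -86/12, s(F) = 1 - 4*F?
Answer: -121/4815 ≈ -0.025130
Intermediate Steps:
Y = 86/3 (Y = -(-344)/12 = -4*(-43/6) = 86/3 ≈ 28.667)
o = 121/9 (o = ((-3*7 - 4) + 86/3)² = ((-21 - 4) + 86/3)² = (-25 + 86/3)² = (11/3)² = 121/9 ≈ 13.444)
o/s(134) = 121/(9*(1 - 4*134)) = 121/(9*(1 - 536)) = (121/9)/(-535) = (121/9)*(-1/535) = -121/4815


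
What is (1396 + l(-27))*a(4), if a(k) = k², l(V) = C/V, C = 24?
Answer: 200896/9 ≈ 22322.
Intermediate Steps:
l(V) = 24/V
(1396 + l(-27))*a(4) = (1396 + 24/(-27))*4² = (1396 + 24*(-1/27))*16 = (1396 - 8/9)*16 = (12556/9)*16 = 200896/9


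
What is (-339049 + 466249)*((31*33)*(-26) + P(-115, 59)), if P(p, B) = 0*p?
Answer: -3383265600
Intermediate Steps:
P(p, B) = 0
(-339049 + 466249)*((31*33)*(-26) + P(-115, 59)) = (-339049 + 466249)*((31*33)*(-26) + 0) = 127200*(1023*(-26) + 0) = 127200*(-26598 + 0) = 127200*(-26598) = -3383265600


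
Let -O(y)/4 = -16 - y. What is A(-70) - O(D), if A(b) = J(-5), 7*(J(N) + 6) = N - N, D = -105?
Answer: 350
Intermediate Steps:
J(N) = -6 (J(N) = -6 + (N - N)/7 = -6 + (⅐)*0 = -6 + 0 = -6)
A(b) = -6
O(y) = 64 + 4*y (O(y) = -4*(-16 - y) = 64 + 4*y)
A(-70) - O(D) = -6 - (64 + 4*(-105)) = -6 - (64 - 420) = -6 - 1*(-356) = -6 + 356 = 350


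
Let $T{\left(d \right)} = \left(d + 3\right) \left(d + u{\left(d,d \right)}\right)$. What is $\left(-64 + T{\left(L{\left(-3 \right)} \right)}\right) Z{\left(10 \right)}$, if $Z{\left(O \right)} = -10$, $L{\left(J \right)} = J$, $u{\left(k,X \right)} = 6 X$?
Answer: $640$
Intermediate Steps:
$T{\left(d \right)} = 7 d \left(3 + d\right)$ ($T{\left(d \right)} = \left(d + 3\right) \left(d + 6 d\right) = \left(3 + d\right) 7 d = 7 d \left(3 + d\right)$)
$\left(-64 + T{\left(L{\left(-3 \right)} \right)}\right) Z{\left(10 \right)} = \left(-64 + 7 \left(-3\right) \left(3 - 3\right)\right) \left(-10\right) = \left(-64 + 7 \left(-3\right) 0\right) \left(-10\right) = \left(-64 + 0\right) \left(-10\right) = \left(-64\right) \left(-10\right) = 640$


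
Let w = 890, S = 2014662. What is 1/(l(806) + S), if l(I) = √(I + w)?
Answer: 1007331/2029431486274 - √106/1014715743137 ≈ 4.9635e-7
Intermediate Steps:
l(I) = √(890 + I) (l(I) = √(I + 890) = √(890 + I))
1/(l(806) + S) = 1/(√(890 + 806) + 2014662) = 1/(√1696 + 2014662) = 1/(4*√106 + 2014662) = 1/(2014662 + 4*√106)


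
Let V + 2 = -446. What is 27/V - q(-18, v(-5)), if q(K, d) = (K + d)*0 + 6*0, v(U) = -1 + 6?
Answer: -27/448 ≈ -0.060268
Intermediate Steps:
V = -448 (V = -2 - 446 = -448)
v(U) = 5
q(K, d) = 0 (q(K, d) = 0 + 0 = 0)
27/V - q(-18, v(-5)) = 27/(-448) - 1*0 = 27*(-1/448) + 0 = -27/448 + 0 = -27/448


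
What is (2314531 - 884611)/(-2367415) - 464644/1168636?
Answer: -138553058219/138332319797 ≈ -1.0016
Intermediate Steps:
(2314531 - 884611)/(-2367415) - 464644/1168636 = 1429920*(-1/2367415) - 464644*1/1168636 = -285984/473483 - 116161/292159 = -138553058219/138332319797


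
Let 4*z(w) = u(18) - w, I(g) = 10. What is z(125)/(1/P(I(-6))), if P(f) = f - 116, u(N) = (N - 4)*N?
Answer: -6731/2 ≈ -3365.5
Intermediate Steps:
u(N) = N*(-4 + N) (u(N) = (-4 + N)*N = N*(-4 + N))
z(w) = 63 - w/4 (z(w) = (18*(-4 + 18) - w)/4 = (18*14 - w)/4 = (252 - w)/4 = 63 - w/4)
P(f) = -116 + f
z(125)/(1/P(I(-6))) = (63 - ¼*125)/(1/(-116 + 10)) = (63 - 125/4)/(1/(-106)) = 127/(4*(-1/106)) = (127/4)*(-106) = -6731/2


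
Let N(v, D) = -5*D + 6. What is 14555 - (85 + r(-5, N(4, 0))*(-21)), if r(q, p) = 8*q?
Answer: 13630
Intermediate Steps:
N(v, D) = 6 - 5*D
14555 - (85 + r(-5, N(4, 0))*(-21)) = 14555 - (85 + (8*(-5))*(-21)) = 14555 - (85 - 40*(-21)) = 14555 - (85 + 840) = 14555 - 1*925 = 14555 - 925 = 13630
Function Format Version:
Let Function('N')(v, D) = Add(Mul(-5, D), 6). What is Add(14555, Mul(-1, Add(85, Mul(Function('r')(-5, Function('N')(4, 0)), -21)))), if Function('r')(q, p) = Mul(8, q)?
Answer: 13630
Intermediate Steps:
Function('N')(v, D) = Add(6, Mul(-5, D))
Add(14555, Mul(-1, Add(85, Mul(Function('r')(-5, Function('N')(4, 0)), -21)))) = Add(14555, Mul(-1, Add(85, Mul(Mul(8, -5), -21)))) = Add(14555, Mul(-1, Add(85, Mul(-40, -21)))) = Add(14555, Mul(-1, Add(85, 840))) = Add(14555, Mul(-1, 925)) = Add(14555, -925) = 13630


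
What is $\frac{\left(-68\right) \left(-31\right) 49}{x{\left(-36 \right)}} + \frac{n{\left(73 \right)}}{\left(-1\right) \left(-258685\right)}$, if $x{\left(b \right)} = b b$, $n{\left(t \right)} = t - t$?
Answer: $\frac{25823}{324} \approx 79.701$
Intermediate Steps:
$n{\left(t \right)} = 0$
$x{\left(b \right)} = b^{2}$
$\frac{\left(-68\right) \left(-31\right) 49}{x{\left(-36 \right)}} + \frac{n{\left(73 \right)}}{\left(-1\right) \left(-258685\right)} = \frac{\left(-68\right) \left(-31\right) 49}{\left(-36\right)^{2}} + \frac{0}{\left(-1\right) \left(-258685\right)} = \frac{2108 \cdot 49}{1296} + \frac{0}{258685} = 103292 \cdot \frac{1}{1296} + 0 \cdot \frac{1}{258685} = \frac{25823}{324} + 0 = \frac{25823}{324}$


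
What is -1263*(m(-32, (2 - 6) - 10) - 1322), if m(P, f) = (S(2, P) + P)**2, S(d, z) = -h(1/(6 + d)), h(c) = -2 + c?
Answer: 33503601/64 ≈ 5.2349e+5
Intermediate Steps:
S(d, z) = 2 - 1/(6 + d) (S(d, z) = -(-2 + 1/(6 + d)) = 2 - 1/(6 + d))
m(P, f) = (15/8 + P)**2 (m(P, f) = ((11 + 2*2)/(6 + 2) + P)**2 = ((11 + 4)/8 + P)**2 = ((1/8)*15 + P)**2 = (15/8 + P)**2)
-1263*(m(-32, (2 - 6) - 10) - 1322) = -1263*((15 + 8*(-32))**2/64 - 1322) = -1263*((15 - 256)**2/64 - 1322) = -1263*((1/64)*(-241)**2 - 1322) = -1263*((1/64)*58081 - 1322) = -1263*(58081/64 - 1322) = -1263*(-26527/64) = 33503601/64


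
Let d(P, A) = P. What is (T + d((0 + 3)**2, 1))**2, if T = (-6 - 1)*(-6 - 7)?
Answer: 10000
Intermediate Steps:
T = 91 (T = -7*(-13) = 91)
(T + d((0 + 3)**2, 1))**2 = (91 + (0 + 3)**2)**2 = (91 + 3**2)**2 = (91 + 9)**2 = 100**2 = 10000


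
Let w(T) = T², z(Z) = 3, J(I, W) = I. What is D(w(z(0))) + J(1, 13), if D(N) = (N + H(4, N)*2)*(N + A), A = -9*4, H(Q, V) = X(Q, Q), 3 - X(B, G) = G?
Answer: -188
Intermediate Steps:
X(B, G) = 3 - G
H(Q, V) = 3 - Q
A = -36
D(N) = (-36 + N)*(-2 + N) (D(N) = (N + (3 - 1*4)*2)*(N - 36) = (N + (3 - 4)*2)*(-36 + N) = (N - 1*2)*(-36 + N) = (N - 2)*(-36 + N) = (-2 + N)*(-36 + N) = (-36 + N)*(-2 + N))
D(w(z(0))) + J(1, 13) = (72 + (3²)² - 38*3²) + 1 = (72 + 9² - 38*9) + 1 = (72 + 81 - 342) + 1 = -189 + 1 = -188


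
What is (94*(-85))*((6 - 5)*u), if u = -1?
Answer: 7990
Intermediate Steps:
(94*(-85))*((6 - 5)*u) = (94*(-85))*((6 - 5)*(-1)) = -7990*(-1) = 7990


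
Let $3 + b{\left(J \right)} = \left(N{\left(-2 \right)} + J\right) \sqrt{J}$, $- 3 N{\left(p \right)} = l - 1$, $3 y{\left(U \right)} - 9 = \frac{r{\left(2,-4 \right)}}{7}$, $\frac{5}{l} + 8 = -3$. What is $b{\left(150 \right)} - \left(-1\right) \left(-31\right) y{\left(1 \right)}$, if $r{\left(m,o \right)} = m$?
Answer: $- \frac{2078}{21} + \frac{24830 \sqrt{6}}{33} \approx 1744.1$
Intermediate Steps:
$l = - \frac{5}{11}$ ($l = \frac{5}{-8 - 3} = \frac{5}{-11} = 5 \left(- \frac{1}{11}\right) = - \frac{5}{11} \approx -0.45455$)
$y{\left(U \right)} = \frac{65}{21}$ ($y{\left(U \right)} = 3 + \frac{2 \cdot \frac{1}{7}}{3} = 3 + \frac{1}{3} \cdot \frac{2}{7} = 3 + \frac{2}{21} = \frac{65}{21}$)
$N{\left(p \right)} = \frac{16}{33}$ ($N{\left(p \right)} = - \frac{- \frac{5}{11} - 1}{3} = \left(- \frac{1}{3}\right) \left(- \frac{16}{11}\right) = \frac{16}{33}$)
$b{\left(J \right)} = -3 + \sqrt{J} \left(\frac{16}{33} + J\right)$ ($b{\left(J \right)} = -3 + \left(\frac{16}{33} + J\right) \sqrt{J} = -3 + \sqrt{J} \left(\frac{16}{33} + J\right)$)
$b{\left(150 \right)} - \left(-1\right) \left(-31\right) y{\left(1 \right)} = \left(-3 + 150^{\frac{3}{2}} + \frac{16 \sqrt{150}}{33}\right) - \left(-1\right) \left(-31\right) \frac{65}{21} = \left(-3 + 750 \sqrt{6} + \frac{16 \cdot 5 \sqrt{6}}{33}\right) - 31 \cdot \frac{65}{21} = \left(-3 + 750 \sqrt{6} + \frac{80 \sqrt{6}}{33}\right) - \frac{2015}{21} = \left(-3 + \frac{24830 \sqrt{6}}{33}\right) - \frac{2015}{21} = - \frac{2078}{21} + \frac{24830 \sqrt{6}}{33}$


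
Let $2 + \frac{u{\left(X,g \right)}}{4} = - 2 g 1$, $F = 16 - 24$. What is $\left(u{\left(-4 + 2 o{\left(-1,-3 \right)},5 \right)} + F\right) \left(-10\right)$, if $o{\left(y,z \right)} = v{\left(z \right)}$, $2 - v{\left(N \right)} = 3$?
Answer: $560$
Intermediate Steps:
$v{\left(N \right)} = -1$ ($v{\left(N \right)} = 2 - 3 = -1$)
$o{\left(y,z \right)} = -1$
$F = -8$
$u{\left(X,g \right)} = -8 - 8 g$ ($u{\left(X,g \right)} = -8 + 4 - 2 g 1 = -8 + 4 \left(- 2 g\right) = -8 - 8 g$)
$\left(u{\left(-4 + 2 o{\left(-1,-3 \right)},5 \right)} + F\right) \left(-10\right) = \left(\left(-8 - 40\right) - 8\right) \left(-10\right) = \left(-48 - 8\right) \left(-10\right) = \left(-56\right) \left(-10\right) = 560$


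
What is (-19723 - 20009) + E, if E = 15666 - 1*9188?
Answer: -33254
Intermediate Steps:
E = 6478 (E = 15666 - 9188 = 6478)
(-19723 - 20009) + E = (-19723 - 20009) + 6478 = -39732 + 6478 = -33254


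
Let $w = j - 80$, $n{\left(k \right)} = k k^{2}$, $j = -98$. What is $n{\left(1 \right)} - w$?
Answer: $179$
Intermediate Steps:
$n{\left(k \right)} = k^{3}$
$w = -178$ ($w = -98 - 80 = -178$)
$n{\left(1 \right)} - w = 1^{3} - -178 = 1 + 178 = 179$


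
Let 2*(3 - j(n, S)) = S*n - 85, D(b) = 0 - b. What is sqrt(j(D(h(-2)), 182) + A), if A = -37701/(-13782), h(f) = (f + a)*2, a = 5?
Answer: sqrt(3135310823)/2297 ≈ 24.377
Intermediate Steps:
h(f) = 10 + 2*f (h(f) = (f + 5)*2 = (5 + f)*2 = 10 + 2*f)
D(b) = -b
A = 12567/4594 (A = -37701*(-1/13782) = 12567/4594 ≈ 2.7355)
j(n, S) = 91/2 - S*n/2 (j(n, S) = 3 - (S*n - 85)/2 = 3 - (-85 + S*n)/2 = 3 + (85/2 - S*n/2) = 91/2 - S*n/2)
sqrt(j(D(h(-2)), 182) + A) = sqrt((91/2 - 1/2*182*(-(10 + 2*(-2)))) + 12567/4594) = sqrt((91/2 - 1/2*182*(-(10 - 4))) + 12567/4594) = sqrt((91/2 - 1/2*182*(-1*6)) + 12567/4594) = sqrt((91/2 - 1/2*182*(-6)) + 12567/4594) = sqrt((91/2 + 546) + 12567/4594) = sqrt(1183/2 + 12567/4594) = sqrt(1364959/2297) = sqrt(3135310823)/2297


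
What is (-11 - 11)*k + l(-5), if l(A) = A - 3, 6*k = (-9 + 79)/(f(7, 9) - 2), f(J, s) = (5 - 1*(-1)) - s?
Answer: 130/3 ≈ 43.333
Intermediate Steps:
f(J, s) = 6 - s (f(J, s) = (5 + 1) - s = 6 - s)
k = -7/3 (k = ((-9 + 79)/((6 - 1*9) - 2))/6 = (70/((6 - 9) - 2))/6 = (70/(-3 - 2))/6 = (70/(-5))/6 = (70*(-1/5))/6 = (1/6)*(-14) = -7/3 ≈ -2.3333)
l(A) = -3 + A
(-11 - 11)*k + l(-5) = (-11 - 11)*(-7/3) + (-3 - 5) = -22*(-7/3) - 8 = 154/3 - 8 = 130/3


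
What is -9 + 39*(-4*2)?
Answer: -321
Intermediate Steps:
-9 + 39*(-4*2) = -9 + 39*(-8) = -9 - 312 = -321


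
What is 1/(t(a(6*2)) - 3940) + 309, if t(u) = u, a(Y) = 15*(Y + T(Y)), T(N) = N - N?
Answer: 1161839/3760 ≈ 309.00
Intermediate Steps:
T(N) = 0
a(Y) = 15*Y (a(Y) = 15*(Y + 0) = 15*Y)
1/(t(a(6*2)) - 3940) + 309 = 1/(15*(6*2) - 3940) + 309 = 1/(15*12 - 3940) + 309 = 1/(180 - 3940) + 309 = 1/(-3760) + 309 = -1/3760 + 309 = 1161839/3760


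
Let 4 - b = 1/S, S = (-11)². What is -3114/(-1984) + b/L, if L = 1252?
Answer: 59088045/37570016 ≈ 1.5727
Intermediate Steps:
S = 121
b = 483/121 (b = 4 - 1/121 = 483/121 ≈ 3.9917)
-3114/(-1984) + b/L = -3114/(-1984) + (483/121)/1252 = -3114*(-1/1984) + (483/121)*(1/1252) = 1557/992 + 483/151492 = 59088045/37570016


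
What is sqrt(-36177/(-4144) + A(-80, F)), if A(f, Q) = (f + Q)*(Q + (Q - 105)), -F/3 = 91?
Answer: sqrt(246656010531)/1036 ≈ 479.39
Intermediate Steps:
F = -273 (F = -3*91 = -273)
A(f, Q) = (-105 + 2*Q)*(Q + f) (A(f, Q) = (Q + f)*(Q + (-105 + Q)) = (Q + f)*(-105 + 2*Q) = (-105 + 2*Q)*(Q + f))
sqrt(-36177/(-4144) + A(-80, F)) = sqrt(-36177/(-4144) + (-105*(-273) - 105*(-80) + 2*(-273)**2 + 2*(-273)*(-80))) = sqrt(-36177*(-1/4144) + (28665 + 8400 + 2*74529 + 43680)) = sqrt(36177/4144 + (28665 + 8400 + 149058 + 43680)) = sqrt(36177/4144 + 229803) = sqrt(952339809/4144) = sqrt(246656010531)/1036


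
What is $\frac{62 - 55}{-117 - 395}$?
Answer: $- \frac{7}{512} \approx -0.013672$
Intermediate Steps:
$\frac{62 - 55}{-117 - 395} = \frac{7}{-512} = 7 \left(- \frac{1}{512}\right) = - \frac{7}{512}$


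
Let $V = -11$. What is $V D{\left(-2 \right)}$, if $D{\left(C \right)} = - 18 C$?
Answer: $-396$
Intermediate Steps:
$V D{\left(-2 \right)} = - 11 \left(\left(-18\right) \left(-2\right)\right) = \left(-11\right) 36 = -396$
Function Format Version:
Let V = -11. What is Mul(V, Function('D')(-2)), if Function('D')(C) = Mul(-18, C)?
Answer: -396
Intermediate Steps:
Mul(V, Function('D')(-2)) = Mul(-11, Mul(-18, -2)) = Mul(-11, 36) = -396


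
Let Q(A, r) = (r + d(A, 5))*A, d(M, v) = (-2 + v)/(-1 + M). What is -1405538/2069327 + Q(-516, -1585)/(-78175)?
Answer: -931791121130486/83634902962325 ≈ -11.141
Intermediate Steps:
d(M, v) = (-2 + v)/(-1 + M)
Q(A, r) = A*(r + 3/(-1 + A)) (Q(A, r) = (r + (-2 + 5)/(-1 + A))*A = (r + 3/(-1 + A))*A = A*(r + 3/(-1 + A)))
-1405538/2069327 + Q(-516, -1585)/(-78175) = -1405538/2069327 - 516*(3 - 1585*(-1 - 516))/(-1 - 516)/(-78175) = -1405538*1/2069327 - 516*(3 - 1585*(-517))/(-517)*(-1/78175) = -1405538/2069327 - 516*(-1/517)*(3 + 819445)*(-1/78175) = -1405538/2069327 - 516*(-1/517)*819448*(-1/78175) = -1405538/2069327 + (422835168/517)*(-1/78175) = -1405538/2069327 - 422835168/40416475 = -931791121130486/83634902962325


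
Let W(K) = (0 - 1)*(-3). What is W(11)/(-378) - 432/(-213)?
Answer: 18073/8946 ≈ 2.0202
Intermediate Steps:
W(K) = 3 (W(K) = -1*(-3) = 3)
W(11)/(-378) - 432/(-213) = 3/(-378) - 432/(-213) = 3*(-1/378) - 432*(-1/213) = -1/126 + 144/71 = 18073/8946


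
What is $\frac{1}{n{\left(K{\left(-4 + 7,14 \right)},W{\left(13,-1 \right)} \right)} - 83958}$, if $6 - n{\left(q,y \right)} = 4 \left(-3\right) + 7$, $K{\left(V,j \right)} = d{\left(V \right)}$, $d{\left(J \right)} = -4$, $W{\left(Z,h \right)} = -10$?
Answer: $- \frac{1}{83947} \approx -1.1912 \cdot 10^{-5}$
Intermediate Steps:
$K{\left(V,j \right)} = -4$
$n{\left(q,y \right)} = 11$ ($n{\left(q,y \right)} = 6 - \left(4 \left(-3\right) + 7\right) = 6 - \left(-12 + 7\right) = 6 - -5 = 6 + 5 = 11$)
$\frac{1}{n{\left(K{\left(-4 + 7,14 \right)},W{\left(13,-1 \right)} \right)} - 83958} = \frac{1}{11 - 83958} = \frac{1}{-83947} = - \frac{1}{83947}$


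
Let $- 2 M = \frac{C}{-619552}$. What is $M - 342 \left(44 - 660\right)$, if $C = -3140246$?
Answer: $\frac{130520688821}{619552} \approx 2.1067 \cdot 10^{5}$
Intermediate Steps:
$M = - \frac{1570123}{619552}$ ($M = - \frac{\left(-3140246\right) \frac{1}{-619552}}{2} = - \frac{\left(-3140246\right) \left(- \frac{1}{619552}\right)}{2} = \left(- \frac{1}{2}\right) \frac{1570123}{309776} = - \frac{1570123}{619552} \approx -2.5343$)
$M - 342 \left(44 - 660\right) = - \frac{1570123}{619552} - 342 \left(44 - 660\right) = - \frac{1570123}{619552} - -210672 = - \frac{1570123}{619552} + 210672 = \frac{130520688821}{619552}$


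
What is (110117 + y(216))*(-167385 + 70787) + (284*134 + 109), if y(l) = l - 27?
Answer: -10655300823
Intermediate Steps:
y(l) = -27 + l
(110117 + y(216))*(-167385 + 70787) + (284*134 + 109) = (110117 + (-27 + 216))*(-167385 + 70787) + (284*134 + 109) = (110117 + 189)*(-96598) + (38056 + 109) = 110306*(-96598) + 38165 = -10655338988 + 38165 = -10655300823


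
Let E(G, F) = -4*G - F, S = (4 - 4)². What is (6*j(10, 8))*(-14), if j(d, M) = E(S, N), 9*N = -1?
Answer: -28/3 ≈ -9.3333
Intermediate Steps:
S = 0 (S = 0² = 0)
N = -⅑ (N = (⅑)*(-1) = -⅑ ≈ -0.11111)
E(G, F) = -F - 4*G
j(d, M) = ⅑ (j(d, M) = -1*(-⅑) - 4*0 = ⅑ + 0 = ⅑)
(6*j(10, 8))*(-14) = (6*(⅑))*(-14) = (⅔)*(-14) = -28/3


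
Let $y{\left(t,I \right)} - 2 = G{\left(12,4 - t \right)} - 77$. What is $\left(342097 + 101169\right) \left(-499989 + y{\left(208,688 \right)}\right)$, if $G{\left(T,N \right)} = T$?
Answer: $-221656049832$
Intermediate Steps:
$y{\left(t,I \right)} = -63$ ($y{\left(t,I \right)} = 2 + \left(12 - 77\right) = 2 - 65 = -63$)
$\left(342097 + 101169\right) \left(-499989 + y{\left(208,688 \right)}\right) = \left(342097 + 101169\right) \left(-499989 - 63\right) = 443266 \left(-500052\right) = -221656049832$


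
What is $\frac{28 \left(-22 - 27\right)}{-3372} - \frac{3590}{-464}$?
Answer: $\frac{1592761}{195576} \approx 8.144$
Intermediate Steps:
$\frac{28 \left(-22 - 27\right)}{-3372} - \frac{3590}{-464} = 28 \left(-49\right) \left(- \frac{1}{3372}\right) - - \frac{1795}{232} = \left(-1372\right) \left(- \frac{1}{3372}\right) + \frac{1795}{232} = \frac{343}{843} + \frac{1795}{232} = \frac{1592761}{195576}$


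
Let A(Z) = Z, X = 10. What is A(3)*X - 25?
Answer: 5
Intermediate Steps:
A(3)*X - 25 = 3*10 - 25 = 30 - 25 = 5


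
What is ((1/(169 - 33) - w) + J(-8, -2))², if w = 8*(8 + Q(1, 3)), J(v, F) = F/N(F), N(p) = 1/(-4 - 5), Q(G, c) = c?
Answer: 90611361/18496 ≈ 4899.0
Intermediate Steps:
N(p) = -⅑ (N(p) = 1/(-9) = -⅑)
J(v, F) = -9*F (J(v, F) = F/(-⅑) = F*(-9) = -9*F)
w = 88 (w = 8*(8 + 3) = 8*11 = 88)
((1/(169 - 33) - w) + J(-8, -2))² = ((1/(169 - 33) - 1*88) - 9*(-2))² = ((1/136 - 88) + 18)² = (-11967/136 + 18)² = (-9519/136)² = 90611361/18496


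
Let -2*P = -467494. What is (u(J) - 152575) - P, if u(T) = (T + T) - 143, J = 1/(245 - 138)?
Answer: -41351753/107 ≈ -3.8647e+5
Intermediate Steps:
J = 1/107 ≈ 0.0093458
P = 233747 (P = -½*(-467494) = 233747)
u(T) = -143 + 2*T (u(T) = 2*T - 143 = -143 + 2*T)
(u(J) - 152575) - P = ((-143 + 2*(1/107)) - 152575) - 1*233747 = ((-143 + 2/107) - 152575) - 233747 = (-15299/107 - 152575) - 233747 = -16340824/107 - 233747 = -41351753/107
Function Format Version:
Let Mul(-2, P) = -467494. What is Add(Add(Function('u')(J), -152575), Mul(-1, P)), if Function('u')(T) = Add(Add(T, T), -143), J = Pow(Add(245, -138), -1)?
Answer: Rational(-41351753, 107) ≈ -3.8647e+5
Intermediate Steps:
J = Rational(1, 107) (J = Pow(107, -1) = Rational(1, 107) ≈ 0.0093458)
P = 233747 (P = Mul(Rational(-1, 2), -467494) = 233747)
Function('u')(T) = Add(-143, Mul(2, T)) (Function('u')(T) = Add(Mul(2, T), -143) = Add(-143, Mul(2, T)))
Add(Add(Function('u')(J), -152575), Mul(-1, P)) = Add(Add(Add(-143, Mul(2, Rational(1, 107))), -152575), Mul(-1, 233747)) = Add(Add(Add(-143, Rational(2, 107)), -152575), -233747) = Add(Add(Rational(-15299, 107), -152575), -233747) = Add(Rational(-16340824, 107), -233747) = Rational(-41351753, 107)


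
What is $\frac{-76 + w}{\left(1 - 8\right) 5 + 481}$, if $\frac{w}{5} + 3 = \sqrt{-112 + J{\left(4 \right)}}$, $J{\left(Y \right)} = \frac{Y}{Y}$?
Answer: $- \frac{91}{446} + \frac{5 i \sqrt{111}}{446} \approx -0.20404 + 0.11811 i$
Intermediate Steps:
$J{\left(Y \right)} = 1$
$w = -15 + 5 i \sqrt{111}$ ($w = -15 + 5 \sqrt{-112 + 1} = -15 + 5 \sqrt{-111} = -15 + 5 i \sqrt{111} \approx -15.0 + 52.678 i$)
$\frac{-76 + w}{\left(1 - 8\right) 5 + 481} = \frac{-76 - \left(15 - 5 i \sqrt{111}\right)}{\left(1 - 8\right) 5 + 481} = \frac{-91 + 5 i \sqrt{111}}{\left(-7\right) 5 + 481} = \frac{-91 + 5 i \sqrt{111}}{-35 + 481} = \frac{-91 + 5 i \sqrt{111}}{446} = \left(-91 + 5 i \sqrt{111}\right) \frac{1}{446} = - \frac{91}{446} + \frac{5 i \sqrt{111}}{446}$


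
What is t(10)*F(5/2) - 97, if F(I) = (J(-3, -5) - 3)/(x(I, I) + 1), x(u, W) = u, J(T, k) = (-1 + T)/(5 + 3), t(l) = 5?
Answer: -102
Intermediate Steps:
J(T, k) = -⅛ + T/8 (J(T, k) = (-1 + T)/8 = (-1 + T)*(⅛) = -⅛ + T/8)
F(I) = -7/(2*(1 + I)) (F(I) = ((-⅛ + (⅛)*(-3)) - 3)/(I + 1) = ((-⅛ - 3/8) - 3)/(1 + I) = (-½ - 3)/(1 + I) = -7/(2*(1 + I)))
t(10)*F(5/2) - 97 = 5*(-7/(2 + 2*(5/2))) - 97 = 5*(-7/(2 + 5)) - 97 = 5*(-7/7) - 97 = 5*(-7*⅐) - 97 = 5*(-1) - 97 = -5 - 97 = -102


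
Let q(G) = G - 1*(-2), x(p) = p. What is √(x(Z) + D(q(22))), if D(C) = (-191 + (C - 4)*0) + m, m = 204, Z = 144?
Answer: √157 ≈ 12.530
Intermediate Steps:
q(G) = 2 + G (q(G) = G + 2 = 2 + G)
D(C) = 13 (D(C) = (-191 + (C - 4)*0) + 204 = (-191 + (-4 + C)*0) + 204 = (-191 + 0) + 204 = -191 + 204 = 13)
√(x(Z) + D(q(22))) = √(144 + 13) = √157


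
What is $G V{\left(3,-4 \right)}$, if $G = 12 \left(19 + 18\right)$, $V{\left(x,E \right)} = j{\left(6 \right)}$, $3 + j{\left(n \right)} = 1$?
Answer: $-888$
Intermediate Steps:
$j{\left(n \right)} = -2$ ($j{\left(n \right)} = -3 + 1 = -2$)
$V{\left(x,E \right)} = -2$
$G = 444$ ($G = 12 \cdot 37 = 444$)
$G V{\left(3,-4 \right)} = 444 \left(-2\right) = -888$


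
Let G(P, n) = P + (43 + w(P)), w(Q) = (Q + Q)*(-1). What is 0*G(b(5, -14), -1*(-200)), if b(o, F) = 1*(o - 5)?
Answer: 0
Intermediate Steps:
w(Q) = -2*Q (w(Q) = (2*Q)*(-1) = -2*Q)
b(o, F) = -5 + o (b(o, F) = 1*(-5 + o) = -5 + o)
G(P, n) = 43 - P (G(P, n) = P + (43 - 2*P) = 43 - P)
0*G(b(5, -14), -1*(-200)) = 0*(43 - (-5 + 5)) = 0*(43 - 1*0) = 0*(43 + 0) = 0*43 = 0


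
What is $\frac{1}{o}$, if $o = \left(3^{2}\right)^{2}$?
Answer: $\frac{1}{81} \approx 0.012346$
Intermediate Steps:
$o = 81$ ($o = 9^{2} = 81$)
$\frac{1}{o} = \frac{1}{81}$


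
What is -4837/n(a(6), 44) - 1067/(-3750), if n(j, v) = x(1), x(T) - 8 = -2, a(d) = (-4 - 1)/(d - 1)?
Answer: -1511029/1875 ≈ -805.88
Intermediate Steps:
a(d) = -5/(-1 + d)
x(T) = 6 (x(T) = 8 - 2 = 6)
n(j, v) = 6
-4837/n(a(6), 44) - 1067/(-3750) = -4837/6 - 1067/(-3750) = -4837*1/6 - 1067*(-1/3750) = -4837/6 + 1067/3750 = -1511029/1875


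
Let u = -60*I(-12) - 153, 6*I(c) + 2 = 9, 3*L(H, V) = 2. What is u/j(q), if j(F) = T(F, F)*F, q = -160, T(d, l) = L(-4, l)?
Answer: 669/320 ≈ 2.0906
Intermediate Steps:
L(H, V) = 2/3 (L(H, V) = (1/3)*2 = 2/3)
T(d, l) = 2/3
I(c) = 7/6 (I(c) = -1/3 + (1/6)*9 = -1/3 + 3/2 = 7/6)
j(F) = 2*F/3
u = -223 (u = -60*7/6 - 153 = -70 - 153 = -223)
u/j(q) = -223/((2/3)*(-160)) = -223/(-320/3) = -223*(-3/320) = 669/320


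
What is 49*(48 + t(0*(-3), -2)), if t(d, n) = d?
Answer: 2352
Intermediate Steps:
49*(48 + t(0*(-3), -2)) = 49*(48 + 0*(-3)) = 49*(48 + 0) = 49*48 = 2352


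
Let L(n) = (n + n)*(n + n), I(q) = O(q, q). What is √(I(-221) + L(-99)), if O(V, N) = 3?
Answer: √39207 ≈ 198.01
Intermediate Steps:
I(q) = 3
L(n) = 4*n² (L(n) = (2*n)*(2*n) = 4*n²)
√(I(-221) + L(-99)) = √(3 + 4*(-99)²) = √(3 + 4*9801) = √(3 + 39204) = √39207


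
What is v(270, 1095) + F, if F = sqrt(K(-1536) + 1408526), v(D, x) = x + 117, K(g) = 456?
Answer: 1212 + sqrt(1408982) ≈ 2399.0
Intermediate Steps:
v(D, x) = 117 + x
F = sqrt(1408982) (F = sqrt(456 + 1408526) = sqrt(1408982) ≈ 1187.0)
v(270, 1095) + F = (117 + 1095) + sqrt(1408982) = 1212 + sqrt(1408982)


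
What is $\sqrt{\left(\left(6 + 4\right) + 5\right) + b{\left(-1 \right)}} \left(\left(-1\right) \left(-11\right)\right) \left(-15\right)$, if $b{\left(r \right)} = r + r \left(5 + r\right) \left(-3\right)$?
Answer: $- 165 \sqrt{26} \approx -841.34$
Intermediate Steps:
$b{\left(r \right)} = r + r \left(-15 - 3 r\right)$
$\sqrt{\left(\left(6 + 4\right) + 5\right) + b{\left(-1 \right)}} \left(\left(-1\right) \left(-11\right)\right) \left(-15\right) = \sqrt{\left(\left(6 + 4\right) + 5\right) - - (14 + 3 \left(-1\right))} \left(\left(-1\right) \left(-11\right)\right) \left(-15\right) = \sqrt{\left(10 + 5\right) - - (14 - 3)} 11 \left(-15\right) = \sqrt{15 - \left(-1\right) 11} \cdot 11 \left(-15\right) = \sqrt{15 + 11} \cdot 11 \left(-15\right) = \sqrt{26} \cdot 11 \left(-15\right) = 11 \sqrt{26} \left(-15\right) = - 165 \sqrt{26}$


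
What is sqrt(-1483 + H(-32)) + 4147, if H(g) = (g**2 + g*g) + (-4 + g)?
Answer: 4170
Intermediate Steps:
H(g) = -4 + g + 2*g**2 (H(g) = (g**2 + g**2) + (-4 + g) = 2*g**2 + (-4 + g) = -4 + g + 2*g**2)
sqrt(-1483 + H(-32)) + 4147 = sqrt(-1483 + (-4 - 32 + 2*(-32)**2)) + 4147 = sqrt(-1483 + (-4 - 32 + 2*1024)) + 4147 = sqrt(-1483 + (-4 - 32 + 2048)) + 4147 = sqrt(-1483 + 2012) + 4147 = sqrt(529) + 4147 = 23 + 4147 = 4170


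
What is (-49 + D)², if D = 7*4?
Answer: 441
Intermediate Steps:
D = 28
(-49 + D)² = (-49 + 28)² = (-21)² = 441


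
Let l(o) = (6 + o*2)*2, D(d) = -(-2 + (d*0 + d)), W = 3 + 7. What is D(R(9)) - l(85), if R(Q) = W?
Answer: -360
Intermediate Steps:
W = 10
R(Q) = 10
D(d) = 2 - d (D(d) = -(-2 + (0 + d)) = -(-2 + d) = 2 - d)
l(o) = 12 + 4*o (l(o) = (6 + 2*o)*2 = 12 + 4*o)
D(R(9)) - l(85) = (2 - 1*10) - (12 + 4*85) = (2 - 10) - (12 + 340) = -8 - 1*352 = -8 - 352 = -360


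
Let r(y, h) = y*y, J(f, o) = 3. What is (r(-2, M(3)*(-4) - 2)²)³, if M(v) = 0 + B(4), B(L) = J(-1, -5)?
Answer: 4096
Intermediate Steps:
B(L) = 3
M(v) = 3 (M(v) = 0 + 3 = 3)
r(y, h) = y²
(r(-2, M(3)*(-4) - 2)²)³ = (((-2)²)²)³ = (4²)³ = 16³ = 4096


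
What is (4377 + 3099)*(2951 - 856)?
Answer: 15662220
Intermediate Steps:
(4377 + 3099)*(2951 - 856) = 7476*2095 = 15662220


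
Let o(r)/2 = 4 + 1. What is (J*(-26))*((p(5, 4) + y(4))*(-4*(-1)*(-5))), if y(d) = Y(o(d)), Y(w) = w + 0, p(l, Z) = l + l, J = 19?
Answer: 197600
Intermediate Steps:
p(l, Z) = 2*l
o(r) = 10 (o(r) = 2*(4 + 1) = 2*5 = 10)
Y(w) = w
y(d) = 10
(J*(-26))*((p(5, 4) + y(4))*(-4*(-1)*(-5))) = (19*(-26))*((2*5 + 10)*(-4*(-1)*(-5))) = -494*(10 + 10)*4*(-5) = -9880*(-20) = -494*(-400) = 197600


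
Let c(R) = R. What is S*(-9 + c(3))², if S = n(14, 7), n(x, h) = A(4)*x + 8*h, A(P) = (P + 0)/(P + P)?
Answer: 2268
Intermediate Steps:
A(P) = ½ (A(P) = P/((2*P)) = P*(1/(2*P)) = ½)
n(x, h) = x/2 + 8*h
S = 63 (S = (½)*14 + 8*7 = 7 + 56 = 63)
S*(-9 + c(3))² = 63*(-9 + 3)² = 63*(-6)² = 63*36 = 2268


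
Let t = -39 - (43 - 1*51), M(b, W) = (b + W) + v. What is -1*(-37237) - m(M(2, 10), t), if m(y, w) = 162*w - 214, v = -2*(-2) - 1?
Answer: 42473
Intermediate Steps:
v = 3 (v = 4 - 1 = 3)
M(b, W) = 3 + W + b (M(b, W) = (b + W) + 3 = (W + b) + 3 = 3 + W + b)
t = -31 (t = -39 - (43 - 51) = -39 - 1*(-8) = -39 + 8 = -31)
m(y, w) = -214 + 162*w
-1*(-37237) - m(M(2, 10), t) = -1*(-37237) - (-214 + 162*(-31)) = 37237 - (-214 - 5022) = 37237 - 1*(-5236) = 37237 + 5236 = 42473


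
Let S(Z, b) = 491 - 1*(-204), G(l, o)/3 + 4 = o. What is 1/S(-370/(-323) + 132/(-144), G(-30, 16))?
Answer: 1/695 ≈ 0.0014388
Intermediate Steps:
G(l, o) = -12 + 3*o
S(Z, b) = 695 (S(Z, b) = 491 + 204 = 695)
1/S(-370/(-323) + 132/(-144), G(-30, 16)) = 1/695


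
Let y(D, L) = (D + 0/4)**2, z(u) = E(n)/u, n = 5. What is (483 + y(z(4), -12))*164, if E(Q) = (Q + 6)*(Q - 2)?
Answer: 361497/4 ≈ 90374.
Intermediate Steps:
E(Q) = (-2 + Q)*(6 + Q) (E(Q) = (6 + Q)*(-2 + Q) = (-2 + Q)*(6 + Q))
z(u) = 33/u (z(u) = (-12 + 5**2 + 4*5)/u = (-12 + 25 + 20)/u = 33/u)
y(D, L) = D**2 (y(D, L) = (D + 0*(1/4))**2 = (D + 0)**2 = D**2)
(483 + y(z(4), -12))*164 = (483 + (33/4)**2)*164 = (483 + 1089/16)*164 = (8817/16)*164 = 361497/4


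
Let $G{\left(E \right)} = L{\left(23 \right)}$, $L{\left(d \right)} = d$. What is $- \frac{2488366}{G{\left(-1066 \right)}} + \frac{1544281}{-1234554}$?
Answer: $- \frac{3072057717227}{28394742} \approx -1.0819 \cdot 10^{5}$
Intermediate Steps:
$G{\left(E \right)} = 23$
$- \frac{2488366}{G{\left(-1066 \right)}} + \frac{1544281}{-1234554} = - \frac{2488366}{23} + \frac{1544281}{-1234554} = \left(-2488366\right) \frac{1}{23} + 1544281 \left(- \frac{1}{1234554}\right) = - \frac{2488366}{23} - \frac{1544281}{1234554} = - \frac{3072057717227}{28394742}$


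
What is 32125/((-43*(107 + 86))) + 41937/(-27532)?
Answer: -1232500663/228488068 ≈ -5.3942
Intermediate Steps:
32125/((-43*(107 + 86))) + 41937/(-27532) = 32125/((-43*193)) + 41937*(-1/27532) = 32125/(-8299) - 41937/27532 = 32125*(-1/8299) - 41937/27532 = -32125/8299 - 41937/27532 = -1232500663/228488068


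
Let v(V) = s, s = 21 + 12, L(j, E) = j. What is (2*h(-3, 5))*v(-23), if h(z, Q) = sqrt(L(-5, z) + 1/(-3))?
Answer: 88*I*sqrt(3) ≈ 152.42*I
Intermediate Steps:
h(z, Q) = 4*I*sqrt(3)/3 (h(z, Q) = sqrt(-5 + 1/(-3)) = sqrt(-5 - 1/3) = sqrt(-16/3) = 4*I*sqrt(3)/3)
s = 33
v(V) = 33
(2*h(-3, 5))*v(-23) = (2*(4*I*sqrt(3)/3))*33 = (8*I*sqrt(3)/3)*33 = 88*I*sqrt(3)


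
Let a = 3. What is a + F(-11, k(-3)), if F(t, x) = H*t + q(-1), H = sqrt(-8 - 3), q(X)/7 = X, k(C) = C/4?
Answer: -4 - 11*I*sqrt(11) ≈ -4.0 - 36.483*I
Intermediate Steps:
k(C) = C/4 (k(C) = C*(1/4) = C/4)
q(X) = 7*X
H = I*sqrt(11) (H = sqrt(-11) = I*sqrt(11) ≈ 3.3166*I)
F(t, x) = -7 + I*t*sqrt(11) (F(t, x) = (I*sqrt(11))*t + 7*(-1) = I*t*sqrt(11) - 7 = -7 + I*t*sqrt(11))
a + F(-11, k(-3)) = 3 + (-7 + I*(-11)*sqrt(11)) = 3 + (-7 - 11*I*sqrt(11)) = -4 - 11*I*sqrt(11)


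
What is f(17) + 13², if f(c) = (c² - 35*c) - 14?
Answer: -151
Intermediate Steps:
f(c) = -14 + c² - 35*c
f(17) + 13² = (-14 + 17² - 35*17) + 13² = (-14 + 289 - 595) + 169 = -320 + 169 = -151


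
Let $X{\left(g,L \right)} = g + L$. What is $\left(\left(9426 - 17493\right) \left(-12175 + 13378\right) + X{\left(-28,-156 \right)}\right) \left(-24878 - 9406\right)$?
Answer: $332718848940$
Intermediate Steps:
$X{\left(g,L \right)} = L + g$
$\left(\left(9426 - 17493\right) \left(-12175 + 13378\right) + X{\left(-28,-156 \right)}\right) \left(-24878 - 9406\right) = \left(\left(9426 - 17493\right) \left(-12175 + 13378\right) - 184\right) \left(-24878 - 9406\right) = \left(\left(9426 - 17493\right) 1203 - 184\right) \left(-24878 - 9406\right) = \left(\left(-8067\right) 1203 - 184\right) \left(-34284\right) = \left(-9704601 - 184\right) \left(-34284\right) = \left(-9704785\right) \left(-34284\right) = 332718848940$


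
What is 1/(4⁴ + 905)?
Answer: 1/1161 ≈ 0.00086133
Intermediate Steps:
1/(4⁴ + 905) = 1/(256 + 905) = 1/1161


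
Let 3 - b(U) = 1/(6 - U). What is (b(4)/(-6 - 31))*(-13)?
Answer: 65/74 ≈ 0.87838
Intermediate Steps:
b(U) = 3 - 1/(6 - U)
(b(4)/(-6 - 31))*(-13) = (((-17 + 3*4)/(-6 + 4))/(-6 - 31))*(-13) = (((-17 + 12)/(-2))/(-37))*(-13) = (-½*(-5)*(-1/37))*(-13) = ((5/2)*(-1/37))*(-13) = -5/74*(-13) = 65/74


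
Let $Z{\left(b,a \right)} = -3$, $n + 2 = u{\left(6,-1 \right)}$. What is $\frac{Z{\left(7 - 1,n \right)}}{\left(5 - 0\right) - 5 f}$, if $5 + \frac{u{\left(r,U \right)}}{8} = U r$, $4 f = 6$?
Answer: $\frac{6}{5} \approx 1.2$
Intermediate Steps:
$f = \frac{3}{2}$ ($f = \frac{1}{4} \cdot 6 = \frac{3}{2} \approx 1.5$)
$u{\left(r,U \right)} = -40 + 8 U r$
$n = -90$ ($n = -2 + \left(-40 + 8 \left(-1\right) 6\right) = -2 - 88 = -90$)
$\frac{Z{\left(7 - 1,n \right)}}{\left(5 - 0\right) - 5 f} = \frac{1}{\left(5 - 0\right) - \frac{15}{2}} \left(-3\right) = \frac{1}{\left(5 + 0\right) - \frac{15}{2}} \left(-3\right) = \frac{1}{5 - \frac{15}{2}} \left(-3\right) = \frac{1}{- \frac{5}{2}} \left(-3\right) = \left(- \frac{2}{5}\right) \left(-3\right) = \frac{6}{5}$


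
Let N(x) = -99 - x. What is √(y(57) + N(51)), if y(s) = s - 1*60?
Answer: 3*I*√17 ≈ 12.369*I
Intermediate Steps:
y(s) = -60 + s (y(s) = s - 60 = -60 + s)
√(y(57) + N(51)) = √((-60 + 57) + (-99 - 1*51)) = √(-3 + (-99 - 51)) = √(-3 - 150) = √(-153) = 3*I*√17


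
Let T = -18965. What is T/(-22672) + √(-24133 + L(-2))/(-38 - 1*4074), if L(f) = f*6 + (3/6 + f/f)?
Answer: 18965/22672 - I*√96574/8224 ≈ 0.83649 - 0.037787*I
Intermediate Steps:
L(f) = 3/2 + 6*f (L(f) = 6*f + (3*(⅙) + 1) = 6*f + (½ + 1) = 6*f + 3/2 = 3/2 + 6*f)
T/(-22672) + √(-24133 + L(-2))/(-38 - 1*4074) = -18965/(-22672) + √(-24133 + (3/2 + 6*(-2)))/(-38 - 1*4074) = -18965*(-1/22672) + √(-24133 + (3/2 - 12))/(-38 - 4074) = 18965/22672 + √(-24133 - 21/2)/(-4112) = 18965/22672 + √(-48287/2)*(-1/4112) = 18965/22672 + (I*√96574/2)*(-1/4112) = 18965/22672 - I*√96574/8224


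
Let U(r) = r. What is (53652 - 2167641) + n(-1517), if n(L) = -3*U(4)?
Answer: -2114001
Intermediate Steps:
n(L) = -12 (n(L) = -3*4 = -12)
(53652 - 2167641) + n(-1517) = (53652 - 2167641) - 12 = -2113989 - 12 = -2114001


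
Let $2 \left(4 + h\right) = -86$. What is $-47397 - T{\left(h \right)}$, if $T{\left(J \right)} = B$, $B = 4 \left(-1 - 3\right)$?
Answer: $-47381$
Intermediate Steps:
$h = -47$ ($h = -4 + \frac{1}{2} \left(-86\right) = -4 - 43 = -47$)
$B = -16$ ($B = 4 \left(-4\right) = -16$)
$T{\left(J \right)} = -16$
$-47397 - T{\left(h \right)} = -47397 - -16 = -47397 + 16 = -47381$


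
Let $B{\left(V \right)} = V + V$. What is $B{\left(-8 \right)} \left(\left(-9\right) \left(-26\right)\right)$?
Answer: $-3744$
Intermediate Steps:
$B{\left(V \right)} = 2 V$
$B{\left(-8 \right)} \left(\left(-9\right) \left(-26\right)\right) = 2 \left(-8\right) \left(\left(-9\right) \left(-26\right)\right) = \left(-16\right) 234 = -3744$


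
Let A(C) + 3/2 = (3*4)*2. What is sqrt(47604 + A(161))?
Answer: sqrt(190506)/2 ≈ 218.23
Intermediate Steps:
A(C) = 45/2 (A(C) = -3/2 + (3*4)*2 = -3/2 + 12*2 = -3/2 + 24 = 45/2)
sqrt(47604 + A(161)) = sqrt(47604 + 45/2) = sqrt(95253/2) = sqrt(190506)/2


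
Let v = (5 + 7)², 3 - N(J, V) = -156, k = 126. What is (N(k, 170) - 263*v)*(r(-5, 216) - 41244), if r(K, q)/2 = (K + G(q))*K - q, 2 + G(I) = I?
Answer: 1650547158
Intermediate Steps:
N(J, V) = 159 (N(J, V) = 3 - 1*(-156) = 3 + 156 = 159)
G(I) = -2 + I
v = 144 (v = 12² = 144)
r(K, q) = -2*q + 2*K*(-2 + K + q) (r(K, q) = 2*((K + (-2 + q))*K - q) = 2*((-2 + K + q)*K - q) = 2*(K*(-2 + K + q) - q) = 2*(-q + K*(-2 + K + q)) = -2*q + 2*K*(-2 + K + q))
(N(k, 170) - 263*v)*(r(-5, 216) - 41244) = (159 - 263*144)*((-2*216 + 2*(-5)² + 2*(-5)*(-2 + 216)) - 41244) = (159 - 37872)*((-432 + 2*25 + 2*(-5)*214) - 41244) = -37713*((-432 + 50 - 2140) - 41244) = -37713*(-2522 - 41244) = -37713*(-43766) = 1650547158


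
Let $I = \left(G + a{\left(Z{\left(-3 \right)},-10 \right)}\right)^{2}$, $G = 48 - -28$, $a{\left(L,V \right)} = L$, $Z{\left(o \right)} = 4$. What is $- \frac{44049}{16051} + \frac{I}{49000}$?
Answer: $- \frac{1468339}{561785} \approx -2.6137$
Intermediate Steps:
$G = 76$ ($G = 48 + 28 = 76$)
$I = 6400$ ($I = \left(76 + 4\right)^{2} = 80^{2} = 6400$)
$- \frac{44049}{16051} + \frac{I}{49000} = - \frac{44049}{16051} + \frac{6400}{49000} = \left(-44049\right) \frac{1}{16051} + 6400 \cdot \frac{1}{49000} = - \frac{44049}{16051} + \frac{32}{245} = - \frac{1468339}{561785}$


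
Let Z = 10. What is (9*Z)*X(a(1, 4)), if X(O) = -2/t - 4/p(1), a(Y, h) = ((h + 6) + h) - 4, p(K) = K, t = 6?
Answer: -390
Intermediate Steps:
a(Y, h) = 2 + 2*h (a(Y, h) = ((6 + h) + h) - 4 = (6 + 2*h) - 4 = 2 + 2*h)
X(O) = -13/3 (X(O) = -2/6 - 4/1 = -2*⅙ - 4*1 = -⅓ - 4 = -13/3)
(9*Z)*X(a(1, 4)) = (9*10)*(-13/3) = 90*(-13/3) = -390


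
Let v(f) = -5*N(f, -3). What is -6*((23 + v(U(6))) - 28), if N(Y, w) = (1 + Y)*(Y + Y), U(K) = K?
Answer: 2550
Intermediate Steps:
N(Y, w) = 2*Y*(1 + Y) (N(Y, w) = (1 + Y)*(2*Y) = 2*Y*(1 + Y))
v(f) = -10*f*(1 + f)
-6*((23 + v(U(6))) - 28) = -6*((23 - 10*6*(1 + 6)) - 28) = -6*((23 - 10*6*7) - 28) = -6*((23 - 420) - 28) = -6*(-397 - 28) = -6*(-425) = 2550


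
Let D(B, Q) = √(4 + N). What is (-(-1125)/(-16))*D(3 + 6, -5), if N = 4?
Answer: -1125*√2/8 ≈ -198.87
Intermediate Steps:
D(B, Q) = 2*√2 (D(B, Q) = √(4 + 4) = √8 = 2*√2)
(-(-1125)/(-16))*D(3 + 6, -5) = (-(-1125)/(-16))*(2*√2) = (-(-1125)*(-1)/16)*(2*√2) = (-25*45/16)*(2*√2) = -1125*√2/8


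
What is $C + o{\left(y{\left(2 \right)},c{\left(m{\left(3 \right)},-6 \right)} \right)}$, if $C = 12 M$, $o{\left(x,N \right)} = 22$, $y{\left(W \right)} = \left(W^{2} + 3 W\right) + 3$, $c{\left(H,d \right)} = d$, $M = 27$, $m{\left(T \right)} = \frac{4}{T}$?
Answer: $346$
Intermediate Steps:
$y{\left(W \right)} = 3 + W^{2} + 3 W$
$C = 324$ ($C = 12 \cdot 27 = 324$)
$C + o{\left(y{\left(2 \right)},c{\left(m{\left(3 \right)},-6 \right)} \right)} = 324 + 22 = 346$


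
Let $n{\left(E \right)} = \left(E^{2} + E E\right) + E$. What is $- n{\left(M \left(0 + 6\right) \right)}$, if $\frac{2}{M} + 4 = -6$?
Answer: $- \frac{42}{25} \approx -1.68$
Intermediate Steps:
$M = - \frac{1}{5}$ ($M = \frac{2}{-4 - 6} = \frac{2}{-10} = 2 \left(- \frac{1}{10}\right) = - \frac{1}{5} \approx -0.2$)
$n{\left(E \right)} = E + 2 E^{2}$ ($n{\left(E \right)} = \left(E^{2} + E^{2}\right) + E = 2 E^{2} + E = E + 2 E^{2}$)
$- n{\left(M \left(0 + 6\right) \right)} = - - \frac{0 + 6}{5} \left(1 + 2 \left(- \frac{0 + 6}{5}\right)\right) = - \left(- \frac{1}{5}\right) 6 \left(1 + 2 \left(\left(- \frac{1}{5}\right) 6\right)\right) = - \frac{\left(-6\right) \left(1 + 2 \left(- \frac{6}{5}\right)\right)}{5} = - \frac{\left(-6\right) \left(1 - \frac{12}{5}\right)}{5} = - \frac{\left(-6\right) \left(-7\right)}{5 \cdot 5} = \left(-1\right) \frac{42}{25} = - \frac{42}{25}$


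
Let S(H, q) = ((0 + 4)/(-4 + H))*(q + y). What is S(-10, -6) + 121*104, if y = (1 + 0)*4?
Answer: 88092/7 ≈ 12585.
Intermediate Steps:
y = 4 (y = 1*4 = 4)
S(H, q) = 4*(4 + q)/(-4 + H) (S(H, q) = ((0 + 4)/(-4 + H))*(q + 4) = (4/(-4 + H))*(4 + q) = 4*(4 + q)/(-4 + H))
S(-10, -6) + 121*104 = 4*(4 - 6)/(-4 - 10) + 121*104 = 4*(-2)/(-14) + 12584 = 4*(-1/14)*(-2) + 12584 = 4/7 + 12584 = 88092/7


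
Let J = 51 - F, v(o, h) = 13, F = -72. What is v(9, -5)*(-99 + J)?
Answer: 312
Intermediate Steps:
J = 123 (J = 51 - 1*(-72) = 51 + 72 = 123)
v(9, -5)*(-99 + J) = 13*(-99 + 123) = 13*24 = 312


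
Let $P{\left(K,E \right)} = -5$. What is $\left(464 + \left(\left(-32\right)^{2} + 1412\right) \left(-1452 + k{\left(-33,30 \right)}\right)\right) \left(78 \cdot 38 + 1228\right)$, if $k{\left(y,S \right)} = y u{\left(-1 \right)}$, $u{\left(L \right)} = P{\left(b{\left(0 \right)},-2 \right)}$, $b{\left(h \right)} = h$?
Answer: $-13140528256$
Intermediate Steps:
$u{\left(L \right)} = -5$
$k{\left(y,S \right)} = - 5 y$ ($k{\left(y,S \right)} = y \left(-5\right) = - 5 y$)
$\left(464 + \left(\left(-32\right)^{2} + 1412\right) \left(-1452 + k{\left(-33,30 \right)}\right)\right) \left(78 \cdot 38 + 1228\right) = \left(464 + \left(\left(-32\right)^{2} + 1412\right) \left(-1452 - -165\right)\right) \left(78 \cdot 38 + 1228\right) = \left(464 + \left(1024 + 1412\right) \left(-1452 + 165\right)\right) \left(2964 + 1228\right) = \left(464 + 2436 \left(-1287\right)\right) 4192 = \left(464 - 3135132\right) 4192 = \left(-3134668\right) 4192 = -13140528256$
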